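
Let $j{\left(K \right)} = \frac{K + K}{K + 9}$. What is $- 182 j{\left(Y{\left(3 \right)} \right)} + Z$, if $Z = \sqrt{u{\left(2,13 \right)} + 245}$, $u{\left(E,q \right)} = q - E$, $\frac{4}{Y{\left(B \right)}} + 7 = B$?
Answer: $\frac{123}{2} \approx 61.5$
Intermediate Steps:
$Y{\left(B \right)} = \frac{4}{-7 + B}$
$j{\left(K \right)} = \frac{2 K}{9 + K}$
$Z = 16$ ($Z = \sqrt{\left(13 - 2\right) + 245} = \sqrt{11 + 245} = \sqrt{256} = 16$)
$- 182 j{\left(Y{\left(3 \right)} \right)} + Z = - 182 \frac{2 \frac{4}{-7 + 3}}{9 + \frac{4}{-7 + 3}} + 16 = - 182 \frac{2 \frac{4}{-4}}{9 + \frac{4}{-4}} + 16 = - 182 \frac{2 \cdot 4 \left(- \frac{1}{4}\right)}{9 + 4 \left(- \frac{1}{4}\right)} + 16 = - 182 \cdot 2 \left(-1\right) \frac{1}{9 - 1} + 16 = - 182 \cdot 2 \left(-1\right) \frac{1}{8} + 16 = \left(-182\right) \left(- \frac{1}{4}\right) + 16 = \frac{91}{2} + 16 = \frac{123}{2}$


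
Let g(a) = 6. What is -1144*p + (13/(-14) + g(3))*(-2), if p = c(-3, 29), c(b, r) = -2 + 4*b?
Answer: 112041/7 ≈ 16006.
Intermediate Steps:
p = -14 (p = -2 + 4*(-3) = -2 - 12 = -14)
-1144*p + (13/(-14) + g(3))*(-2) = -1144*(-14) + (13/(-14) + 6)*(-2) = 16016 + (13*(-1/14) + 6)*(-2) = 16016 + (-13/14 + 6)*(-2) = 16016 + (71/14)*(-2) = 16016 - 71/7 = 112041/7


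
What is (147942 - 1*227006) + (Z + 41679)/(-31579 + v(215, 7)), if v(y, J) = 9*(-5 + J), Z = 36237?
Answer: -2495416820/31561 ≈ -79067.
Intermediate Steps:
v(y, J) = -45 + 9*J
(147942 - 1*227006) + (Z + 41679)/(-31579 + v(215, 7)) = (147942 - 1*227006) + (36237 + 41679)/(-31579 + (-45 + 9*7)) = (147942 - 227006) + 77916/(-31579 + (-45 + 63)) = -79064 + 77916/(-31579 + 18) = -79064 + 77916/(-31561) = -79064 + 77916*(-1/31561) = -79064 - 77916/31561 = -2495416820/31561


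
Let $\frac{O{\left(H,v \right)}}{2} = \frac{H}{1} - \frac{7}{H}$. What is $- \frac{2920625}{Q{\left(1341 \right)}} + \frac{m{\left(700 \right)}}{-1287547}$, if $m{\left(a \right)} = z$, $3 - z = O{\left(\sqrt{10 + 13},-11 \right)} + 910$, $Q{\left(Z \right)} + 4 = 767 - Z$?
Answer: $\frac{3760442481121}{744202166} + \frac{32 \sqrt{23}}{29613581} \approx 5053.0$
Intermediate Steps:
$O{\left(H,v \right)} = - \frac{14}{H} + 2 H$ ($O{\left(H,v \right)} = 2 \left(\frac{H}{1} - \frac{7}{H}\right) = 2 \left(H 1 - \frac{7}{H}\right) = 2 \left(H - \frac{7}{H}\right) = - \frac{14}{H} + 2 H$)
$Q{\left(Z \right)} = 763 - Z$ ($Q{\left(Z \right)} = -4 - \left(-767 + Z\right) = 763 - Z$)
$z = -907 - \frac{32 \sqrt{23}}{23}$ ($z = 3 - \left(\left(- \frac{14}{\sqrt{10 + 13}} + 2 \sqrt{10 + 13}\right) + 910\right) = 3 - \left(\left(- \frac{14}{\sqrt{23}} + 2 \sqrt{23}\right) + 910\right) = 3 - \left(\left(- 14 \frac{\sqrt{23}}{23} + 2 \sqrt{23}\right) + 910\right) = 3 - \left(\left(- \frac{14 \sqrt{23}}{23} + 2 \sqrt{23}\right) + 910\right) = 3 - \left(\frac{32 \sqrt{23}}{23} + 910\right) = 3 - \left(910 + \frac{32 \sqrt{23}}{23}\right) = -907 - \frac{32 \sqrt{23}}{23} \approx -913.67$)
$m{\left(a \right)} = -907 - \frac{32 \sqrt{23}}{23}$
$- \frac{2920625}{Q{\left(1341 \right)}} + \frac{m{\left(700 \right)}}{-1287547} = - \frac{2920625}{763 - 1341} + \frac{-907 - \frac{32 \sqrt{23}}{23}}{-1287547} = - \frac{2920625}{763 - 1341} + \left(-907 - \frac{32 \sqrt{23}}{23}\right) \left(- \frac{1}{1287547}\right) = - \frac{2920625}{-578} + \left(\frac{907}{1287547} + \frac{32 \sqrt{23}}{29613581}\right) = \left(-2920625\right) \left(- \frac{1}{578}\right) + \left(\frac{907}{1287547} + \frac{32 \sqrt{23}}{29613581}\right) = \frac{2920625}{578} + \left(\frac{907}{1287547} + \frac{32 \sqrt{23}}{29613581}\right) = \frac{3760442481121}{744202166} + \frac{32 \sqrt{23}}{29613581}$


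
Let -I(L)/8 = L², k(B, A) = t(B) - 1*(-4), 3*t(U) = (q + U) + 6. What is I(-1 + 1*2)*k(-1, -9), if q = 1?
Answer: -48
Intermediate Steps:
t(U) = 7/3 + U/3 (t(U) = ((1 + U) + 6)/3 = (7 + U)/3 = 7/3 + U/3)
k(B, A) = 19/3 + B/3 (k(B, A) = (7/3 + B/3) - 1*(-4) = (7/3 + B/3) + 4 = 19/3 + B/3)
I(L) = -8*L²
I(-1 + 1*2)*k(-1, -9) = (-8*(-1 + 1*2)²)*(19/3 + (⅓)*(-1)) = (-8*(-1 + 2)²)*(19/3 - ⅓) = -8*1²*6 = -8*1*6 = -8*6 = -48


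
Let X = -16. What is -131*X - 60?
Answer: 2036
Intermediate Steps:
-131*X - 60 = -131*(-16) - 60 = 2096 - 60 = 2036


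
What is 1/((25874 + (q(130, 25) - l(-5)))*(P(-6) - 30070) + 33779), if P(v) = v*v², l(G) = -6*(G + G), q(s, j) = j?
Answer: -1/782526175 ≈ -1.2779e-9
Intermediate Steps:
l(G) = -12*G
P(v) = v³
1/((25874 + (q(130, 25) - l(-5)))*(P(-6) - 30070) + 33779) = 1/((25874 + (25 - (-12)*(-5)))*((-6)³ - 30070) + 33779) = 1/((25874 + (25 - 1*60))*(-216 - 30070) + 33779) = 1/((25874 + (25 - 60))*(-30286) + 33779) = 1/((25874 - 35)*(-30286) + 33779) = 1/(25839*(-30286) + 33779) = 1/(-782559954 + 33779) = 1/(-782526175) = -1/782526175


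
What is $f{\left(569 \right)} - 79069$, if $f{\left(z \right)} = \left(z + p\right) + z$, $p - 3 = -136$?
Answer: $-78064$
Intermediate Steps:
$p = -133$ ($p = 3 - 136 = -133$)
$f{\left(z \right)} = -133 + 2 z$ ($f{\left(z \right)} = \left(z - 133\right) + z = \left(-133 + z\right) + z = -133 + 2 z$)
$f{\left(569 \right)} - 79069 = \left(-133 + 2 \cdot 569\right) - 79069 = \left(-133 + 1138\right) - 79069 = 1005 - 79069 = -78064$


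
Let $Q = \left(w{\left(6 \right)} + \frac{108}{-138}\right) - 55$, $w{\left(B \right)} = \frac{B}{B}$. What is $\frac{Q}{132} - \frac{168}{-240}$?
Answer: $\frac{721}{2530} \approx 0.28498$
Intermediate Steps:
$w{\left(B \right)} = 1$
$Q = - \frac{1260}{23}$ ($Q = \left(1 + \frac{108}{-138}\right) - 55 = \left(1 + 108 \left(- \frac{1}{138}\right)\right) - 55 = \left(1 - \frac{18}{23}\right) - 55 = \frac{5}{23} - 55 = - \frac{1260}{23} \approx -54.783$)
$\frac{Q}{132} - \frac{168}{-240} = - \frac{1260}{23 \cdot 132} - \frac{168}{-240} = \left(- \frac{1260}{23}\right) \frac{1}{132} - - \frac{7}{10} = - \frac{105}{253} + \frac{7}{10} = \frac{721}{2530}$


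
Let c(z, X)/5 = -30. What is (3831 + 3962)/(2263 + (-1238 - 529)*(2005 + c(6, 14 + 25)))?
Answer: -7793/3275522 ≈ -0.0023792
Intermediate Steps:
c(z, X) = -150 (c(z, X) = 5*(-30) = -150)
(3831 + 3962)/(2263 + (-1238 - 529)*(2005 + c(6, 14 + 25))) = (3831 + 3962)/(2263 + (-1238 - 529)*(2005 - 150)) = 7793/(2263 - 1767*1855) = 7793/(2263 - 3277785) = 7793/(-3275522) = 7793*(-1/3275522) = -7793/3275522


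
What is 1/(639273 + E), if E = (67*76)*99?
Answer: 1/1143381 ≈ 8.7460e-7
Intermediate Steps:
E = 504108 (E = 5092*99 = 504108)
1/(639273 + E) = 1/(639273 + 504108) = 1/1143381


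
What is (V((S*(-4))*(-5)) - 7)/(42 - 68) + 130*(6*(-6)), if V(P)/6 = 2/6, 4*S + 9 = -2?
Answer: -121675/26 ≈ -4679.8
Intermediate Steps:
S = -11/4 (S = -9/4 + (¼)*(-2) = -9/4 - ½ = -11/4 ≈ -2.7500)
V(P) = 2 (V(P) = 6*(2/6) = 6*(2*(⅙)) = 6*(⅓) = 2)
(V((S*(-4))*(-5)) - 7)/(42 - 68) + 130*(6*(-6)) = (2 - 7)/(42 - 68) + 130*(6*(-6)) = -5/(-26) + 130*(-36) = -5*(-1/26) - 4680 = 5/26 - 4680 = -121675/26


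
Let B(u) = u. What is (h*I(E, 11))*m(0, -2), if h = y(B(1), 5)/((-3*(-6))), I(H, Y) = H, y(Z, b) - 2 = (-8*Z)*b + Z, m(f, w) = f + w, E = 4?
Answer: 148/9 ≈ 16.444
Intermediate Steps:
y(Z, b) = 2 + Z - 8*Z*b (y(Z, b) = 2 + ((-8*Z)*b + Z) = 2 + (-8*Z*b + Z) = 2 + (Z - 8*Z*b) = 2 + Z - 8*Z*b)
h = -37/18 (h = (2 + 1 - 8*1*5)/((-3*(-6))) = (2 + 1 - 40)/18 = -37*1/18 = -37/18 ≈ -2.0556)
(h*I(E, 11))*m(0, -2) = (-37/18*4)*(0 - 2) = -74/9*(-2) = 148/9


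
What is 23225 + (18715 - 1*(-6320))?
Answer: 48260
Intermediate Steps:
23225 + (18715 - 1*(-6320)) = 23225 + (18715 + 6320) = 23225 + 25035 = 48260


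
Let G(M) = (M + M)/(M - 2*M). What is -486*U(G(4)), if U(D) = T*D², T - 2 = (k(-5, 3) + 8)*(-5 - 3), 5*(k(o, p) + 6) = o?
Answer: 11664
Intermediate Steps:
k(o, p) = -6 + o/5
G(M) = -2 (G(M) = (2*M)/((-M)) = (2*M)*(-1/M) = -2)
T = -6 (T = 2 + ((-6 + (⅕)*(-5)) + 8)*(-5 - 3) = 2 + ((-6 - 1) + 8)*(-8) = 2 + (-7 + 8)*(-8) = 2 + 1*(-8) = 2 - 8 = -6)
U(D) = -6*D²
-486*U(G(4)) = -(-2916)*(-2)² = -(-2916)*4 = -486*(-24) = 11664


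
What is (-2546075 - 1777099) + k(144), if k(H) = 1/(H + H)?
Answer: -1245074111/288 ≈ -4.3232e+6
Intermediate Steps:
k(H) = 1/(2*H)
(-2546075 - 1777099) + k(144) = (-2546075 - 1777099) + (½)/144 = -4323174 + (½)*(1/144) = -4323174 + 1/288 = -1245074111/288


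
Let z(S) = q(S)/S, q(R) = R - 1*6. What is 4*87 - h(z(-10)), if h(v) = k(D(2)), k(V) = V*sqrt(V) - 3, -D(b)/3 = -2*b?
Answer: 351 - 24*sqrt(3) ≈ 309.43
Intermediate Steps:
q(R) = -6 + R (q(R) = R - 6 = -6 + R)
D(b) = 6*b (D(b) = -(-6)*b = 6*b)
z(S) = (-6 + S)/S
k(V) = -3 + V**(3/2) (k(V) = V**(3/2) - 3 = -3 + V**(3/2))
h(v) = -3 + 24*sqrt(3) (h(v) = -3 + (6*2)**(3/2) = -3 + 12**(3/2) = -3 + 24*sqrt(3))
4*87 - h(z(-10)) = 4*87 - (-3 + 24*sqrt(3)) = 348 + (3 - 24*sqrt(3)) = 351 - 24*sqrt(3)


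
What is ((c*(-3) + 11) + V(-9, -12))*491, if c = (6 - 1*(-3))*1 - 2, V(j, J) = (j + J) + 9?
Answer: -10802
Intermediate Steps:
V(j, J) = 9 + J + j (V(j, J) = (J + j) + 9 = 9 + J + j)
c = 7 (c = (6 + 3)*1 - 2 = 9*1 - 2 = 9 - 2 = 7)
((c*(-3) + 11) + V(-9, -12))*491 = ((7*(-3) + 11) + (9 - 12 - 9))*491 = ((-21 + 11) - 12)*491 = (-10 - 12)*491 = -22*491 = -10802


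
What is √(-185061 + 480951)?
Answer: √295890 ≈ 543.96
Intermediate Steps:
√(-185061 + 480951) = √295890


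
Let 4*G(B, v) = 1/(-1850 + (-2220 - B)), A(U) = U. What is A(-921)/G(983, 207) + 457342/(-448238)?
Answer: 4172031434317/224119 ≈ 1.8615e+7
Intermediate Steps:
G(B, v) = 1/(4*(-4070 - B)) (G(B, v) = 1/(4*(-1850 + (-2220 - B))) = 1/(4*(-4070 - B)))
A(-921)/G(983, 207) + 457342/(-448238) = -921/((-1/(16280 + 4*983))) + 457342/(-448238) = -921/((-1/(16280 + 3932))) + 457342*(-1/448238) = -921/((-1/20212)) - 228671/224119 = -921/((-1*1/20212)) - 228671/224119 = -921/(-1/20212) - 228671/224119 = -921*(-20212) - 228671/224119 = 18615252 - 228671/224119 = 4172031434317/224119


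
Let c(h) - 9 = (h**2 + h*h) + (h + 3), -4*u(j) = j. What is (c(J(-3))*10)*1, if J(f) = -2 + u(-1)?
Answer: 655/4 ≈ 163.75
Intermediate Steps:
u(j) = -j/4
J(f) = -7/4 (J(f) = -2 - 1/4*(-1) = -2 + 1/4 = -7/4)
c(h) = 12 + h + 2*h**2 (c(h) = 9 + ((h**2 + h*h) + (h + 3)) = 9 + ((h**2 + h**2) + (3 + h)) = 9 + (2*h**2 + (3 + h)) = 9 + (3 + h + 2*h**2) = 12 + h + 2*h**2)
(c(J(-3))*10)*1 = ((12 - 7/4 + 2*(-7/4)**2)*10)*1 = ((12 - 7/4 + 2*(49/16))*10)*1 = ((12 - 7/4 + 49/8)*10)*1 = ((131/8)*10)*1 = (655/4)*1 = 655/4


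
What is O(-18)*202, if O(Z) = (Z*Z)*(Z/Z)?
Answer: 65448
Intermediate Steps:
O(Z) = Z² (O(Z) = Z²*1 = Z²)
O(-18)*202 = (-18)²*202 = 324*202 = 65448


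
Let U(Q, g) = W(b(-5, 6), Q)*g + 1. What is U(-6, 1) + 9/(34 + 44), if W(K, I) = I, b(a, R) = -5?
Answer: -127/26 ≈ -4.8846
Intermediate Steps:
U(Q, g) = 1 + Q*g (U(Q, g) = Q*g + 1 = 1 + Q*g)
U(-6, 1) + 9/(34 + 44) = (1 - 6*1) + 9/(34 + 44) = (1 - 6) + 9/78 = -5 + (1/78)*9 = -5 + 3/26 = -127/26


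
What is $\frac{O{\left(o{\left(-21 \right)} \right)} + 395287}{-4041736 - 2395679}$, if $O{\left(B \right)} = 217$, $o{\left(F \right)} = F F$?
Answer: $- \frac{395504}{6437415} \approx -0.061438$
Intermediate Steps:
$o{\left(F \right)} = F^{2}$
$\frac{O{\left(o{\left(-21 \right)} \right)} + 395287}{-4041736 - 2395679} = \frac{217 + 395287}{-4041736 - 2395679} = \frac{395504}{-6437415} = 395504 \left(- \frac{1}{6437415}\right) = - \frac{395504}{6437415}$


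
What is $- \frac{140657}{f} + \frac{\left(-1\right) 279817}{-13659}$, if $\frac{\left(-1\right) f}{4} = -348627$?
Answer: $\frac{43142867897}{2116398308} \approx 20.385$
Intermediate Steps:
$f = 1394508$ ($f = \left(-4\right) \left(-348627\right) = 1394508$)
$- \frac{140657}{f} + \frac{\left(-1\right) 279817}{-13659} = - \frac{140657}{1394508} + \frac{\left(-1\right) 279817}{-13659} = \left(-140657\right) \frac{1}{1394508} - - \frac{279817}{13659} = - \frac{140657}{1394508} + \frac{279817}{13659} = \frac{43142867897}{2116398308}$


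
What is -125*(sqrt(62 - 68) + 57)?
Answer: -7125 - 125*I*sqrt(6) ≈ -7125.0 - 306.19*I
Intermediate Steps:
-125*(sqrt(62 - 68) + 57) = -125*(sqrt(-6) + 57) = -125*(I*sqrt(6) + 57) = -125*(57 + I*sqrt(6)) = -7125 - 125*I*sqrt(6)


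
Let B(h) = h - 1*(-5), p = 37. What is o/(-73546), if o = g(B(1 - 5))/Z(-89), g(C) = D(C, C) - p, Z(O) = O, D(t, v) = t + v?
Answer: -35/6545594 ≈ -5.3471e-6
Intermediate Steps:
B(h) = 5 + h (B(h) = h + 5 = 5 + h)
g(C) = -37 + 2*C (g(C) = (C + C) - 1*37 = 2*C - 37 = -37 + 2*C)
o = 35/89 (o = (-37 + 2*(5 + (1 - 5)))/(-89) = (-37 + 2*(5 - 4))*(-1/89) = (-37 + 2*1)*(-1/89) = (-37 + 2)*(-1/89) = -35*(-1/89) = 35/89 ≈ 0.39326)
o/(-73546) = (35/89)/(-73546) = (35/89)*(-1/73546) = -35/6545594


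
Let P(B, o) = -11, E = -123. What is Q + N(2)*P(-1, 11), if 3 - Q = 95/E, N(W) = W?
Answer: -2242/123 ≈ -18.228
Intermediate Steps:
Q = 464/123 (Q = 3 - 95/(-123) = 3 - 95*(-1)/123 = 3 - 1*(-95/123) = 3 + 95/123 = 464/123 ≈ 3.7724)
Q + N(2)*P(-1, 11) = 464/123 + 2*(-11) = 464/123 - 22 = -2242/123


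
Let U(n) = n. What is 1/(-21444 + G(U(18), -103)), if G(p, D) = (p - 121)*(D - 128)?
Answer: 1/2349 ≈ 0.00042571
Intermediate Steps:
G(p, D) = (-128 + D)*(-121 + p) (G(p, D) = (-121 + p)*(-128 + D) = (-128 + D)*(-121 + p))
1/(-21444 + G(U(18), -103)) = 1/(-21444 + (15488 - 128*18 - 121*(-103) - 103*18)) = 1/(-21444 + (15488 - 2304 + 12463 - 1854)) = 1/(-21444 + 23793) = 1/2349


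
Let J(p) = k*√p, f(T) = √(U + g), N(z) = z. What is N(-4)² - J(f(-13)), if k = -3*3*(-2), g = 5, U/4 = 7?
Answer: 16 - 18*33^(¼) ≈ -27.142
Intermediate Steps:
U = 28 (U = 4*7 = 28)
f(T) = √33 (f(T) = √(28 + 5) = √33)
k = 18 (k = -9*(-2) = 18)
J(p) = 18*√p
N(-4)² - J(f(-13)) = (-4)² - 18*√(√33) = 16 - 18*33^(¼)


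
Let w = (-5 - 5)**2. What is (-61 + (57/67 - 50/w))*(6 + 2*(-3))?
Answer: 0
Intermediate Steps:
w = 100 (w = (-10)**2 = 100)
(-61 + (57/67 - 50/w))*(6 + 2*(-3)) = (-61 + (57/67 - 50/100))*(6 + 2*(-3)) = (-61 + (57*(1/67) - 50*1/100))*(6 - 6) = (-61 + (57/67 - 1/2))*0 = (-61 + 47/134)*0 = -8127/134*0 = 0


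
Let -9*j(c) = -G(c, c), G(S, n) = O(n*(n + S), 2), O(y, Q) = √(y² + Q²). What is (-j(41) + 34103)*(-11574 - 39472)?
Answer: -1740821738 + 102092*√2825762/9 ≈ -1.7218e+9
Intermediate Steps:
O(y, Q) = √(Q² + y²)
G(S, n) = √(4 + n²*(S + n)²) (G(S, n) = √(2² + (n*(n + S))²) = √(4 + (n*(S + n))²) = √(4 + n²*(S + n)²))
j(c) = √(4 + 4*c⁴)/9 (j(c) = -(-1)*√(4 + c²*(c + c)²)/9 = -(-1)*√(4 + c²*(2*c)²)/9 = -(-1)*√(4 + c²*(4*c²))/9 = -(-1)*√(4 + 4*c⁴)/9 = √(4 + 4*c⁴)/9)
(-j(41) + 34103)*(-11574 - 39472) = (-2*√(1 + 41⁴)/9 + 34103)*(-11574 - 39472) = (-2*√(1 + 2825761)/9 + 34103)*(-51046) = (-2*√2825762/9 + 34103)*(-51046) = (34103 - 2*√2825762/9)*(-51046) = -1740821738 + 102092*√2825762/9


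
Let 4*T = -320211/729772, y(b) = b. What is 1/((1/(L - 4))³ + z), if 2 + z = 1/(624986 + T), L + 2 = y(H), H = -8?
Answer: -5006122901656408/10014062182147901 ≈ -0.49991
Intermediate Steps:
L = -10 (L = -2 - 8 = -10)
T = -320211/2919088 (T = (-320211/729772)/4 = (-320211*1/729772)/4 = (¼)*(-320211/729772) = -320211/2919088 ≈ -0.10970)
z = -3648774706026/1824388812557 (z = -2 + 1/(624986 - 320211/2919088) = -2 + 1/(1824388812557/2919088) = -2 + 2919088/1824388812557 = -3648774706026/1824388812557 ≈ -2.0000)
1/((1/(L - 4))³ + z) = 1/((1/(-10 - 4))³ - 3648774706026/1824388812557) = 1/((1/(-14))³ - 3648774706026/1824388812557) = 1/((-1/14)³ - 3648774706026/1824388812557) = 1/(-1/2744 - 3648774706026/1824388812557) = 1/(-10014062182147901/5006122901656408) = -5006122901656408/10014062182147901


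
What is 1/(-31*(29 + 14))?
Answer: -1/1333 ≈ -0.00075019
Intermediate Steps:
1/(-31*(29 + 14)) = 1/(-31*43) = 1/(-1333) = -1/1333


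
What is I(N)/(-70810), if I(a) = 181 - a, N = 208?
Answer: 27/70810 ≈ 0.00038130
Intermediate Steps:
I(N)/(-70810) = (181 - 1*208)/(-70810) = (181 - 208)*(-1/70810) = -27*(-1/70810) = 27/70810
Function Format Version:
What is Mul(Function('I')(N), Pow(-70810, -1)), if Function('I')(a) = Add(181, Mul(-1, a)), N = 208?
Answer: Rational(27, 70810) ≈ 0.00038130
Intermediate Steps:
Mul(Function('I')(N), Pow(-70810, -1)) = Mul(Add(181, Mul(-1, 208)), Pow(-70810, -1)) = Mul(Add(181, -208), Rational(-1, 70810)) = Mul(-27, Rational(-1, 70810)) = Rational(27, 70810)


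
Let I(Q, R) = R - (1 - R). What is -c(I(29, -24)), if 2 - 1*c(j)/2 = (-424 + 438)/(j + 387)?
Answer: -662/169 ≈ -3.9172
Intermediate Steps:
I(Q, R) = -1 + 2*R (I(Q, R) = R + (-1 + R) = -1 + 2*R)
c(j) = 4 - 28/(387 + j) (c(j) = 4 - 2*(-424 + 438)/(j + 387) = 4 - 28/(387 + j))
-c(I(29, -24)) = -4*(380 + (-1 + 2*(-24)))/(387 + (-1 + 2*(-24))) = -4*(380 + (-1 - 48))/(387 + (-1 - 48)) = -4*(380 - 49)/(387 - 49) = -4*331/338 = -1*662/169 = -662/169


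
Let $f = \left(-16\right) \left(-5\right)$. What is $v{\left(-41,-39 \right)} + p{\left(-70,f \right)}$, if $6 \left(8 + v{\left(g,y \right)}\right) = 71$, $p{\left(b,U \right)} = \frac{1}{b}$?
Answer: $\frac{401}{105} \approx 3.819$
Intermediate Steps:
$f = 80$
$v{\left(g,y \right)} = \frac{23}{6}$ ($v{\left(g,y \right)} = -8 + \frac{1}{6} \cdot 71 = -8 + \frac{71}{6} = \frac{23}{6}$)
$v{\left(-41,-39 \right)} + p{\left(-70,f \right)} = \frac{23}{6} + \frac{1}{-70} = \frac{23}{6} - \frac{1}{70} = \frac{401}{105}$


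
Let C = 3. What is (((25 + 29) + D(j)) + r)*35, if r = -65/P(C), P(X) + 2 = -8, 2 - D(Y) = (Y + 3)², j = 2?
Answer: 2625/2 ≈ 1312.5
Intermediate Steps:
D(Y) = 2 - (3 + Y)² (D(Y) = 2 - (Y + 3)² = 2 - (3 + Y)²)
P(X) = -10 (P(X) = -2 - 8 = -10)
r = 13/2 (r = -65/(-10) = -65*(-⅒) = 13/2 ≈ 6.5000)
(((25 + 29) + D(j)) + r)*35 = (((25 + 29) + (2 - (3 + 2)²)) + 13/2)*35 = ((54 + (2 - 1*5²)) + 13/2)*35 = ((54 + (2 - 1*25)) + 13/2)*35 = ((54 + (2 - 25)) + 13/2)*35 = ((54 - 23) + 13/2)*35 = (31 + 13/2)*35 = (75/2)*35 = 2625/2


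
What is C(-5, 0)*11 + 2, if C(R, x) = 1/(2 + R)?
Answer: -5/3 ≈ -1.6667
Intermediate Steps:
C(-5, 0)*11 + 2 = 11/(2 - 5) + 2 = 11/(-3) + 2 = -1/3*11 + 2 = -11/3 + 2 = -5/3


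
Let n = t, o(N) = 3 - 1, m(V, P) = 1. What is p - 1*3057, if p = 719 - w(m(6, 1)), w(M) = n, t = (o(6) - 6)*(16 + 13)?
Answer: -2222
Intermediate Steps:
o(N) = 2
t = -116 (t = (2 - 6)*(16 + 13) = -4*29 = -116)
n = -116
w(M) = -116
p = 835 (p = 719 - 1*(-116) = 719 + 116 = 835)
p - 1*3057 = 835 - 1*3057 = 835 - 3057 = -2222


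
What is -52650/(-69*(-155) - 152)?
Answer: -4050/811 ≈ -4.9938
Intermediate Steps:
-52650/(-69*(-155) - 152) = -52650/(10695 - 152) = -52650/10543 = -52650*1/10543 = -4050/811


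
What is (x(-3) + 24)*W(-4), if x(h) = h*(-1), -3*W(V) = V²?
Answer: -144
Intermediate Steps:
W(V) = -V²/3
x(h) = -h
(x(-3) + 24)*W(-4) = (-1*(-3) + 24)*(-⅓*(-4)²) = (3 + 24)*(-⅓*16) = 27*(-16/3) = -144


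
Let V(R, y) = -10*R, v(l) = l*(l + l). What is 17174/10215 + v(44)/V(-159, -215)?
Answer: 2228638/541395 ≈ 4.1165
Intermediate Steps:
v(l) = 2*l**2 (v(l) = l*(2*l) = 2*l**2)
17174/10215 + v(44)/V(-159, -215) = 17174/10215 + (2*44**2)/((-10*(-159))) = 17174*(1/10215) + (2*1936)/1590 = 17174/10215 + 3872*(1/1590) = 17174/10215 + 1936/795 = 2228638/541395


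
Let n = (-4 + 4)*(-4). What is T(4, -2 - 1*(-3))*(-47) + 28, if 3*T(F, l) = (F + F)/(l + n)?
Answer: -292/3 ≈ -97.333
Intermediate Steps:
n = 0 (n = 0*(-4) = 0)
T(F, l) = 2*F/(3*l) (T(F, l) = ((F + F)/(l + 0))/3 = ((2*F)/l)/3 = (2*F/l)/3 = 2*F/(3*l))
T(4, -2 - 1*(-3))*(-47) + 28 = ((2/3)*4/(-2 - 1*(-3)))*(-47) + 28 = ((2/3)*4/(-2 + 3))*(-47) + 28 = ((2/3)*4/1)*(-47) + 28 = ((2/3)*4*1)*(-47) + 28 = (8/3)*(-47) + 28 = -376/3 + 28 = -292/3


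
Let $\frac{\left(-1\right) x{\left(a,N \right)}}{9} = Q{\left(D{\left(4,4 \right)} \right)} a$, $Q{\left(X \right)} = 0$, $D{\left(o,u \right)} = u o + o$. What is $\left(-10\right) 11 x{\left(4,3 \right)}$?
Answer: $0$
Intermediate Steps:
$D{\left(o,u \right)} = o + o u$ ($D{\left(o,u \right)} = o u + o = o + o u$)
$x{\left(a,N \right)} = 0$ ($x{\left(a,N \right)} = - 9 \cdot 0 a = \left(-9\right) 0 = 0$)
$\left(-10\right) 11 x{\left(4,3 \right)} = \left(-10\right) 11 \cdot 0 = \left(-110\right) 0 = 0$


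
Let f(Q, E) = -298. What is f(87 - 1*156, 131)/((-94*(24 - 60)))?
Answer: -149/1692 ≈ -0.088061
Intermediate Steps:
f(87 - 1*156, 131)/((-94*(24 - 60))) = -298*(-1/(94*(24 - 60))) = -298/((-94*(-36))) = -298/3384 = -298*1/3384 = -149/1692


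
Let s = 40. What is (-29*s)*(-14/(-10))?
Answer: -1624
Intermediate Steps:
(-29*s)*(-14/(-10)) = (-29*40)*(-14/(-10)) = -(-16240)*(-1)/10 = -1160*7/5 = -1624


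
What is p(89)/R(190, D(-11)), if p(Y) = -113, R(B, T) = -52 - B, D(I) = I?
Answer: 113/242 ≈ 0.46694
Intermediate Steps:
p(89)/R(190, D(-11)) = -113/(-52 - 1*190) = -113/(-52 - 190) = -113/(-242) = -113*(-1/242) = 113/242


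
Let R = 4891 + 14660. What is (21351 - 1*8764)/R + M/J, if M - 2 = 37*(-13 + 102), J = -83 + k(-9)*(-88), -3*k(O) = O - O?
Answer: -63375824/1622733 ≈ -39.055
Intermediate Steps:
k(O) = 0 (k(O) = -(O - O)/3 = -1/3*0 = 0)
J = -83 (J = -83 + 0*(-88) = -83 + 0 = -83)
M = 3295 (M = 2 + 37*(-13 + 102) = 2 + 37*89 = 2 + 3293 = 3295)
R = 19551
(21351 - 1*8764)/R + M/J = (21351 - 1*8764)/19551 + 3295/(-83) = (21351 - 8764)*(1/19551) + 3295*(-1/83) = 12587*(1/19551) - 3295/83 = 12587/19551 - 3295/83 = -63375824/1622733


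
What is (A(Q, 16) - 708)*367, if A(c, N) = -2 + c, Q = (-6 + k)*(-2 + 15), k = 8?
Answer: -251028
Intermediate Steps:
Q = 26 (Q = (-6 + 8)*(-2 + 15) = 2*13 = 26)
(A(Q, 16) - 708)*367 = ((-2 + 26) - 708)*367 = (24 - 708)*367 = -684*367 = -251028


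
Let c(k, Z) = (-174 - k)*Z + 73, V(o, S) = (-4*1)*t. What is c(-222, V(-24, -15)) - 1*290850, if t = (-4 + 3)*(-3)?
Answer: -291353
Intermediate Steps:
t = 3 (t = -1*(-3) = 3)
V(o, S) = -12 (V(o, S) = -4*1*3 = -4*3 = -12)
c(k, Z) = 73 + Z*(-174 - k) (c(k, Z) = Z*(-174 - k) + 73 = 73 + Z*(-174 - k))
c(-222, V(-24, -15)) - 1*290850 = (73 - 174*(-12) - 1*(-12)*(-222)) - 1*290850 = (73 + 2088 - 2664) - 290850 = -503 - 290850 = -291353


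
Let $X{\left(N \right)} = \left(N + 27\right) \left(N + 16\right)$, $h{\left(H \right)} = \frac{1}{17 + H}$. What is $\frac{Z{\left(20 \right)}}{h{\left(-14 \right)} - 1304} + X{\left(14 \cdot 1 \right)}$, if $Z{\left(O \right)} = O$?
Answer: $\frac{4810470}{3911} \approx 1230.0$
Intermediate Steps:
$X{\left(N \right)} = \left(16 + N\right) \left(27 + N\right)$ ($X{\left(N \right)} = \left(27 + N\right) \left(16 + N\right) = \left(16 + N\right) \left(27 + N\right)$)
$\frac{Z{\left(20 \right)}}{h{\left(-14 \right)} - 1304} + X{\left(14 \cdot 1 \right)} = \frac{1}{\frac{1}{17 - 14} - 1304} \cdot 20 + \left(432 + \left(14 \cdot 1\right)^{2} + 43 \cdot 14 \cdot 1\right) = \frac{1}{\frac{1}{3} - 1304} \cdot 20 + \left(432 + 14^{2} + 43 \cdot 14\right) = \frac{1}{\frac{1}{3} - 1304} \cdot 20 + \left(432 + 196 + 602\right) = \frac{1}{- \frac{3911}{3}} \cdot 20 + 1230 = \left(- \frac{3}{3911}\right) 20 + 1230 = - \frac{60}{3911} + 1230 = \frac{4810470}{3911}$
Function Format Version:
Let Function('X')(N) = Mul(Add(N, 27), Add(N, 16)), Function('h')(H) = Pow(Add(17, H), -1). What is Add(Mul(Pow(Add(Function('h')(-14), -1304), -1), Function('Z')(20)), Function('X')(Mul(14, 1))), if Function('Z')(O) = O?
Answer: Rational(4810470, 3911) ≈ 1230.0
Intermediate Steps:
Function('X')(N) = Mul(Add(16, N), Add(27, N)) (Function('X')(N) = Mul(Add(27, N), Add(16, N)) = Mul(Add(16, N), Add(27, N)))
Add(Mul(Pow(Add(Function('h')(-14), -1304), -1), Function('Z')(20)), Function('X')(Mul(14, 1))) = Add(Mul(Pow(Add(Pow(Add(17, -14), -1), -1304), -1), 20), Add(432, Pow(Mul(14, 1), 2), Mul(43, Mul(14, 1)))) = Add(Mul(Pow(Add(Pow(3, -1), -1304), -1), 20), Add(432, Pow(14, 2), Mul(43, 14))) = Add(Mul(Pow(Add(Rational(1, 3), -1304), -1), 20), Add(432, 196, 602)) = Add(Mul(Pow(Rational(-3911, 3), -1), 20), 1230) = Add(Mul(Rational(-3, 3911), 20), 1230) = Add(Rational(-60, 3911), 1230) = Rational(4810470, 3911)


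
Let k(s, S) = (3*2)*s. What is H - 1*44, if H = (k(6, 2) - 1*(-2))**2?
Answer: 1400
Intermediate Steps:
k(s, S) = 6*s
H = 1444 (H = (6*6 - 1*(-2))**2 = (36 + 2)**2 = 38**2 = 1444)
H - 1*44 = 1444 - 1*44 = 1444 - 44 = 1400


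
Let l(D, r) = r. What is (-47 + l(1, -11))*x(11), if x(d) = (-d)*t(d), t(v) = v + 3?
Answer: 8932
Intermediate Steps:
t(v) = 3 + v
x(d) = -d*(3 + d) (x(d) = (-d)*(3 + d) = -d*(3 + d))
(-47 + l(1, -11))*x(11) = (-47 - 11)*(-1*11*(3 + 11)) = -(-58)*11*14 = -58*(-154) = 8932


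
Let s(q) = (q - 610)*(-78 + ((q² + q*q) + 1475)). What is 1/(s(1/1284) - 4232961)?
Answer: -1058437152/5382290422383935 ≈ -1.9665e-7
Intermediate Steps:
s(q) = (-610 + q)*(1397 + 2*q²) (s(q) = (-610 + q)*(-78 + ((q² + q²) + 1475)) = (-610 + q)*(-78 + (2*q² + 1475)) = (-610 + q)*(-78 + (1475 + 2*q²)) = (-610 + q)*(1397 + 2*q²))
1/(s(1/1284) - 4232961) = 1/((-852170 - 1220*(1/1284)² + 2*(1/1284)³ + 1397/1284) - 4232961) = 1/((-852170 - 1220*(1/1284)² + 2*(1/1284)³ + 1397*(1/1284)) - 4232961) = 1/((-852170 - 1220*1/1648656 + 2*(1/2116874304) + 1397/1284) - 4232961) = 1/((-852170 - 305/412164 + 1/1058437152 + 1397/1284) - 4232961) = 1/(-901967237016863/1058437152 - 4232961) = 1/(-5382290422383935/1058437152) = -1058437152/5382290422383935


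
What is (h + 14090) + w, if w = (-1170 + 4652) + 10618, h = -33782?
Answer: -5592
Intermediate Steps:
w = 14100 (w = 3482 + 10618 = 14100)
(h + 14090) + w = (-33782 + 14090) + 14100 = -19692 + 14100 = -5592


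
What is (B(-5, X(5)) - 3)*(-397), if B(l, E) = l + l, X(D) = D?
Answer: 5161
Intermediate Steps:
B(l, E) = 2*l
(B(-5, X(5)) - 3)*(-397) = (2*(-5) - 3)*(-397) = (-10 - 3)*(-397) = -13*(-397) = 5161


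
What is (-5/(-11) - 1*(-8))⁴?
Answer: 74805201/14641 ≈ 5109.3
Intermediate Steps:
(-5/(-11) - 1*(-8))⁴ = (-5*(-1/11) + 8)⁴ = (5/11 + 8)⁴ = (93/11)⁴ = 74805201/14641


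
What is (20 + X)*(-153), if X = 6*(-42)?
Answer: 35496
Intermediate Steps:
X = -252
(20 + X)*(-153) = (20 - 252)*(-153) = -232*(-153) = 35496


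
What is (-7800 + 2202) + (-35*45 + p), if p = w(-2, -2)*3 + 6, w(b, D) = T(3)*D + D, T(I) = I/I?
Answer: -7179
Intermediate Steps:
T(I) = 1
w(b, D) = 2*D (w(b, D) = 1*D + D = D + D = 2*D)
p = -6 (p = (2*(-2))*3 + 6 = -4*3 + 6 = -12 + 6 = -6)
(-7800 + 2202) + (-35*45 + p) = (-7800 + 2202) + (-35*45 - 6) = -5598 + (-1575 - 6) = -5598 - 1581 = -7179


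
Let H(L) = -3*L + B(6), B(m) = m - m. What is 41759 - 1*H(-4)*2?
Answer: 41735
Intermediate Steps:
B(m) = 0
H(L) = -3*L (H(L) = -3*L + 0 = -3*L)
41759 - 1*H(-4)*2 = 41759 - 1*(-3*(-4))*2 = 41759 - 1*12*2 = 41759 - 12*2 = 41759 - 1*24 = 41759 - 24 = 41735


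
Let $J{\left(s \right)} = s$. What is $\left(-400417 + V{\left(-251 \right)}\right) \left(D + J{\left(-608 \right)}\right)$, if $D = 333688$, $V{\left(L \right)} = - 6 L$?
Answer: $-132869275880$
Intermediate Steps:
$\left(-400417 + V{\left(-251 \right)}\right) \left(D + J{\left(-608 \right)}\right) = \left(-400417 - -1506\right) \left(333688 - 608\right) = \left(-400417 + 1506\right) 333080 = \left(-398911\right) 333080 = -132869275880$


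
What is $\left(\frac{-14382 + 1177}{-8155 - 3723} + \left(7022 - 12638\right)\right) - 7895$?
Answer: $- \frac{160470453}{11878} \approx -13510.0$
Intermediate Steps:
$\left(\frac{-14382 + 1177}{-8155 - 3723} + \left(7022 - 12638\right)\right) - 7895 = \left(- \frac{13205}{-11878} + \left(7022 - 12638\right)\right) - 7895 = \left(\left(-13205\right) \left(- \frac{1}{11878}\right) - 5616\right) - 7895 = \left(\frac{13205}{11878} - 5616\right) - 7895 = - \frac{66693643}{11878} - 7895 = - \frac{160470453}{11878}$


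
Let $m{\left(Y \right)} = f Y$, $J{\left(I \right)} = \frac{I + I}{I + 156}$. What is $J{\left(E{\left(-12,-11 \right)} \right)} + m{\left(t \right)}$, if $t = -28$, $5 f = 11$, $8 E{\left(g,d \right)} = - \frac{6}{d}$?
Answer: $- \frac{705002}{11445} \approx -61.599$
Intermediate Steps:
$E{\left(g,d \right)} = - \frac{3}{4 d}$ ($E{\left(g,d \right)} = \frac{\left(-6\right) \frac{1}{d}}{8} = - \frac{3}{4 d}$)
$f = \frac{11}{5}$ ($f = \frac{1}{5} \cdot 11 = \frac{11}{5} \approx 2.2$)
$J{\left(I \right)} = \frac{2 I}{156 + I}$
$m{\left(Y \right)} = \frac{11 Y}{5}$
$J{\left(E{\left(-12,-11 \right)} \right)} + m{\left(t \right)} = \frac{2 \left(- \frac{3}{4 \left(-11\right)}\right)}{156 - \frac{3}{4 \left(-11\right)}} + \frac{11}{5} \left(-28\right) = \frac{2 \left(\left(- \frac{3}{4}\right) \left(- \frac{1}{11}\right)\right)}{156 - - \frac{3}{44}} - \frac{308}{5} = 2 \cdot \frac{3}{44} \frac{1}{156 + \frac{3}{44}} - \frac{308}{5} = 2 \cdot \frac{3}{44} \frac{1}{\frac{6867}{44}} - \frac{308}{5} = 2 \cdot \frac{3}{44} \cdot \frac{44}{6867} - \frac{308}{5} = \frac{2}{2289} - \frac{308}{5} = - \frac{705002}{11445}$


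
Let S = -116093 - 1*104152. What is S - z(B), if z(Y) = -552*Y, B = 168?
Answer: -127509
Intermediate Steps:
S = -220245 (S = -116093 - 104152 = -220245)
S - z(B) = -220245 - (-552)*168 = -220245 - 1*(-92736) = -220245 + 92736 = -127509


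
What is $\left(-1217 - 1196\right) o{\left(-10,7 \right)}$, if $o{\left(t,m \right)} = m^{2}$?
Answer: $-118237$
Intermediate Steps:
$\left(-1217 - 1196\right) o{\left(-10,7 \right)} = \left(-1217 - 1196\right) 7^{2} = \left(-2413\right) 49 = -118237$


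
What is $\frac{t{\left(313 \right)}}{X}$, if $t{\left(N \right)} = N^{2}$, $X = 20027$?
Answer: $\frac{97969}{20027} \approx 4.8918$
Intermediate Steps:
$\frac{t{\left(313 \right)}}{X} = \frac{313^{2}}{20027} = 97969 \cdot \frac{1}{20027} = \frac{97969}{20027}$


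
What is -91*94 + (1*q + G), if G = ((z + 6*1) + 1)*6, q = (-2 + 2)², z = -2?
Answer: -8524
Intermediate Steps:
q = 0 (q = 0² = 0)
G = 30 (G = ((-2 + 6*1) + 1)*6 = ((-2 + 6) + 1)*6 = (4 + 1)*6 = 5*6 = 30)
-91*94 + (1*q + G) = -91*94 + (1*0 + 30) = -8554 + (0 + 30) = -8554 + 30 = -8524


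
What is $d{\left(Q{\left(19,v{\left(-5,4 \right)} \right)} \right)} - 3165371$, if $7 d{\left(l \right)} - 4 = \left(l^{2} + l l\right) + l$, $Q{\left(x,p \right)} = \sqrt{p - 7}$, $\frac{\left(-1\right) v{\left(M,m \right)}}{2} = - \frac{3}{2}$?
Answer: $- \frac{22157601}{7} + \frac{2 i}{7} \approx -3.1654 \cdot 10^{6} + 0.28571 i$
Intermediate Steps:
$v{\left(M,m \right)} = 3$ ($v{\left(M,m \right)} = - 2 \left(- \frac{3}{2}\right) = - 2 \left(\left(-3\right) \frac{1}{2}\right) = \left(-2\right) \left(- \frac{3}{2}\right) = 3$)
$Q{\left(x,p \right)} = \sqrt{-7 + p}$
$d{\left(l \right)} = \frac{4}{7} + \frac{l}{7} + \frac{2 l^{2}}{7}$ ($d{\left(l \right)} = \frac{4}{7} + \frac{\left(l^{2} + l l\right) + l}{7} = \frac{4}{7} + \frac{\left(l^{2} + l^{2}\right) + l}{7} = \frac{4}{7} + \frac{2 l^{2} + l}{7} = \frac{4}{7} + \frac{l + 2 l^{2}}{7} = \frac{4}{7} + \left(\frac{l}{7} + \frac{2 l^{2}}{7}\right) = \frac{4}{7} + \frac{l}{7} + \frac{2 l^{2}}{7}$)
$d{\left(Q{\left(19,v{\left(-5,4 \right)} \right)} \right)} - 3165371 = \left(\frac{4}{7} + \frac{\sqrt{-7 + 3}}{7} + \frac{2 \left(\sqrt{-7 + 3}\right)^{2}}{7}\right) - 3165371 = \left(\frac{4}{7} + \frac{\sqrt{-4}}{7} + \frac{2 \left(\sqrt{-4}\right)^{2}}{7}\right) - 3165371 = \left(\frac{4}{7} + \frac{2 i}{7} + \frac{2 \left(2 i\right)^{2}}{7}\right) - 3165371 = \left(\frac{4}{7} + \frac{2 i}{7} + \frac{2}{7} \left(-4\right)\right) - 3165371 = \left(\frac{4}{7} + \frac{2 i}{7} - \frac{8}{7}\right) - 3165371 = \left(- \frac{4}{7} + \frac{2 i}{7}\right) - 3165371 = - \frac{22157601}{7} + \frac{2 i}{7}$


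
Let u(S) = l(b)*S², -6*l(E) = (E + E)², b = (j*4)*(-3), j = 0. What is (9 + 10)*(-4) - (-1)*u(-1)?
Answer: -76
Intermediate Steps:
b = 0 (b = (0*4)*(-3) = 0*(-3) = 0)
l(E) = -2*E²/3 (l(E) = -(E + E)²/6 = -4*E²/6 = -2*E²/3)
u(S) = 0 (u(S) = (-⅔*0²)*S² = (-⅔*0)*S² = 0*S² = 0)
(9 + 10)*(-4) - (-1)*u(-1) = (9 + 10)*(-4) - (-1)*0 = 19*(-4) - 1*0 = -76 + 0 = -76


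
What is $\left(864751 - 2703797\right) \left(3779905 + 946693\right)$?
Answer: $-8692431145508$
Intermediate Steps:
$\left(864751 - 2703797\right) \left(3779905 + 946693\right) = \left(-1839046\right) 4726598 = -8692431145508$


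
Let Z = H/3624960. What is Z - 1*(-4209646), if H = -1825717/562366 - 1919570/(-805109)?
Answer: 2303038921941285104531169/547086125992878080 ≈ 4.2096e+6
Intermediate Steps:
H = -390400285533/452765927894 (H = -1825717*1/562366 - 1919570*(-1/805109) = -1825717/562366 + 1919570/805109 = -390400285533/452765927894 ≈ -0.86226)
Z = -130133428511/547086125992878080 (Z = -390400285533/452765927894/3624960 = -390400285533/452765927894*1/3624960 = -130133428511/547086125992878080 ≈ -2.3787e-7)
Z - 1*(-4209646) = -130133428511/547086125992878080 - 1*(-4209646) = -130133428511/547086125992878080 + 4209646 = 2303038921941285104531169/547086125992878080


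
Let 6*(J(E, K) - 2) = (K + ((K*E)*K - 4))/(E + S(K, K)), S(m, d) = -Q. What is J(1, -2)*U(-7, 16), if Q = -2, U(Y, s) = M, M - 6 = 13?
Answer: 323/9 ≈ 35.889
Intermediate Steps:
M = 19 (M = 6 + 13 = 19)
U(Y, s) = 19
S(m, d) = 2 (S(m, d) = -1*(-2) = 2)
J(E, K) = 2 + (-4 + K + E*K²)/(6*(2 + E)) (J(E, K) = 2 + ((K + ((K*E)*K - 4))/(E + 2))/6 = 2 + ((K + ((E*K)*K - 4))/(2 + E))/6 = 2 + ((K + (E*K² - 4))/(2 + E))/6 = 2 + ((K + (-4 + E*K²))/(2 + E))/6 = 2 + ((-4 + K + E*K²)/(2 + E))/6 = 2 + (-4 + K + E*K²)/(6*(2 + E)))
J(1, -2)*U(-7, 16) = ((20 - 2 + 12*1 + 1*(-2)²)/(6*(2 + 1)))*19 = ((⅙)*(20 - 2 + 12 + 1*4)/3)*19 = ((⅙)*(⅓)*(20 - 2 + 12 + 4))*19 = ((⅙)*(⅓)*34)*19 = (17/9)*19 = 323/9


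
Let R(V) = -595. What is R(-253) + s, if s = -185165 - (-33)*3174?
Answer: -81018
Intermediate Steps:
s = -80423 (s = -185165 - 1*(-104742) = -185165 + 104742 = -80423)
R(-253) + s = -595 - 80423 = -81018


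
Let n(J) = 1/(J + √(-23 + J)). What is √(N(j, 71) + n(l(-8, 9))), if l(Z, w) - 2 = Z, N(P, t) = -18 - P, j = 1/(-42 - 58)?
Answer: √((10894 - 1799*I*√29)/(-6 + I*√29))/10 ≈ 0.0097415 - 4.2523*I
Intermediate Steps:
j = -1/100 (j = 1/(-100) = -1/100 ≈ -0.010000)
l(Z, w) = 2 + Z
√(N(j, 71) + n(l(-8, 9))) = √((-18 - 1*(-1/100)) + 1/((2 - 8) + √(-23 + (2 - 8)))) = √((-18 + 1/100) + 1/(-6 + √(-23 - 6))) = √(-1799/100 + 1/(-6 + √(-29))) = √(-1799/100 + 1/(-6 + I*√29))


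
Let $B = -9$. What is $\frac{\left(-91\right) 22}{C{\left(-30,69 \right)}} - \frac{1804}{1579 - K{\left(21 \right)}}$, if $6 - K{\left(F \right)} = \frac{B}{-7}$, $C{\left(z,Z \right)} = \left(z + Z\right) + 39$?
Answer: $- \frac{221606}{8265} \approx -26.813$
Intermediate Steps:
$C{\left(z,Z \right)} = 39 + Z + z$ ($C{\left(z,Z \right)} = \left(Z + z\right) + 39 = 39 + Z + z$)
$K{\left(F \right)} = \frac{33}{7}$ ($K{\left(F \right)} = 6 - - \frac{9}{-7} = 6 - \left(-9\right) \left(- \frac{1}{7}\right) = 6 - \frac{9}{7} = \frac{33}{7}$)
$\frac{\left(-91\right) 22}{C{\left(-30,69 \right)}} - \frac{1804}{1579 - K{\left(21 \right)}} = \frac{\left(-91\right) 22}{39 + 69 - 30} - \frac{1804}{1579 - \frac{33}{7}} = - \frac{2002}{78} - \frac{1804}{1579 - \frac{33}{7}} = \left(-2002\right) \frac{1}{78} - \frac{1804}{\frac{11020}{7}} = - \frac{77}{3} - \frac{3157}{2755} = - \frac{221606}{8265}$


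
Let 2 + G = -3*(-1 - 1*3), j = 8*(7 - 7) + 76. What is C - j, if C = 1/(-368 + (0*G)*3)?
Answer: -27969/368 ≈ -76.003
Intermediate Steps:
j = 76 (j = 8*0 + 76 = 0 + 76 = 76)
G = 10 (G = -2 - 3*(-1 - 1*3) = -2 - 3*(-1 - 3) = -2 - 3*(-4) = -2 + 12 = 10)
C = -1/368 (C = 1/(-368 + (0*10)*3) = 1/(-368 + 0*3) = 1/(-368 + 0) = 1/(-368) = -1/368 ≈ -0.0027174)
C - j = -1/368 - 1*76 = -1/368 - 76 = -27969/368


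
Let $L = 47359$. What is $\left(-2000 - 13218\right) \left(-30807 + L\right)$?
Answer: $-251888336$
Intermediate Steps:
$\left(-2000 - 13218\right) \left(-30807 + L\right) = \left(-2000 - 13218\right) \left(-30807 + 47359\right) = \left(-15218\right) 16552 = -251888336$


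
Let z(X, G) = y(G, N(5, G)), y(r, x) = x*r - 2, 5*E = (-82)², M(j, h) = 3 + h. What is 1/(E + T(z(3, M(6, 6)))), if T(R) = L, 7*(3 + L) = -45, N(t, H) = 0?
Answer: 35/46738 ≈ 0.00074886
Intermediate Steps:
E = 6724/5 (E = (⅕)*(-82)² = (⅕)*6724 = 6724/5 ≈ 1344.8)
y(r, x) = -2 + r*x (y(r, x) = r*x - 2 = -2 + r*x)
z(X, G) = -2 (z(X, G) = -2 + G*0 = -2 + 0 = -2)
L = -66/7 (L = -3 + (⅐)*(-45) = -3 - 45/7 = -66/7 ≈ -9.4286)
T(R) = -66/7
1/(E + T(z(3, M(6, 6)))) = 1/(6724/5 - 66/7) = 1/(46738/35) = 35/46738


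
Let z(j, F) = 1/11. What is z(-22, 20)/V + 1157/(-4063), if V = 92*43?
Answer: -50343949/176805508 ≈ -0.28474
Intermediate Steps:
z(j, F) = 1/11
V = 3956
z(-22, 20)/V + 1157/(-4063) = (1/11)/3956 + 1157/(-4063) = (1/11)*(1/3956) + 1157*(-1/4063) = 1/43516 - 1157/4063 = -50343949/176805508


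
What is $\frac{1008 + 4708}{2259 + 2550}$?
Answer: $\frac{5716}{4809} \approx 1.1886$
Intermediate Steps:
$\frac{1008 + 4708}{2259 + 2550} = \frac{5716}{4809}$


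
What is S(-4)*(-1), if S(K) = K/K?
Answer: -1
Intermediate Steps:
S(K) = 1
S(-4)*(-1) = 1*(-1) = -1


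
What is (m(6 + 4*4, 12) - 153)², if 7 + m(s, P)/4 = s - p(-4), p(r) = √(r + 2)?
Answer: 8617 + 744*I*√2 ≈ 8617.0 + 1052.2*I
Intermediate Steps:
p(r) = √(2 + r)
m(s, P) = -28 + 4*s - 4*I*√2 (m(s, P) = -28 + 4*(s - √(2 - 4)) = -28 + 4*(s - √(-2)) = -28 + 4*(s - I*√2) = -28 + (4*s - 4*I*√2) = -28 + 4*s - 4*I*√2)
(m(6 + 4*4, 12) - 153)² = ((-28 + 4*(6 + 4*4) - 4*I*√2) - 153)² = ((-28 + 4*(6 + 16) - 4*I*√2) - 153)² = ((-28 + 4*22 - 4*I*√2) - 153)² = ((-28 + 88 - 4*I*√2) - 153)² = ((60 - 4*I*√2) - 153)² = (-93 - 4*I*√2)²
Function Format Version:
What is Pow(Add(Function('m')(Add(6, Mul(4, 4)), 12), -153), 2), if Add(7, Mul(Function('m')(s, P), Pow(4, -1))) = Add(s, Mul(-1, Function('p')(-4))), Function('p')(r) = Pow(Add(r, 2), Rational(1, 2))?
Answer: Add(8617, Mul(744, I, Pow(2, Rational(1, 2)))) ≈ Add(8617.0, Mul(1052.2, I))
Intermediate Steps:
Function('p')(r) = Pow(Add(2, r), Rational(1, 2))
Function('m')(s, P) = Add(-28, Mul(4, s), Mul(-4, I, Pow(2, Rational(1, 2)))) (Function('m')(s, P) = Add(-28, Mul(4, Add(s, Mul(-1, Pow(Add(2, -4), Rational(1, 2)))))) = Add(-28, Mul(4, Add(s, Mul(-1, Pow(-2, Rational(1, 2)))))) = Add(-28, Mul(4, Add(s, Mul(-1, Mul(I, Pow(2, Rational(1, 2))))))) = Add(-28, Mul(4, Add(s, Mul(-1, I, Pow(2, Rational(1, 2)))))) = Add(-28, Add(Mul(4, s), Mul(-4, I, Pow(2, Rational(1, 2))))) = Add(-28, Mul(4, s), Mul(-4, I, Pow(2, Rational(1, 2)))))
Pow(Add(Function('m')(Add(6, Mul(4, 4)), 12), -153), 2) = Pow(Add(Add(-28, Mul(4, Add(6, Mul(4, 4))), Mul(-4, I, Pow(2, Rational(1, 2)))), -153), 2) = Pow(Add(Add(-28, Mul(4, Add(6, 16)), Mul(-4, I, Pow(2, Rational(1, 2)))), -153), 2) = Pow(Add(Add(-28, Mul(4, 22), Mul(-4, I, Pow(2, Rational(1, 2)))), -153), 2) = Pow(Add(Add(-28, 88, Mul(-4, I, Pow(2, Rational(1, 2)))), -153), 2) = Pow(Add(Add(60, Mul(-4, I, Pow(2, Rational(1, 2)))), -153), 2) = Pow(Add(-93, Mul(-4, I, Pow(2, Rational(1, 2)))), 2)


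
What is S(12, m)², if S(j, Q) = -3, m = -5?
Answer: 9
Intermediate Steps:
S(12, m)² = (-3)² = 9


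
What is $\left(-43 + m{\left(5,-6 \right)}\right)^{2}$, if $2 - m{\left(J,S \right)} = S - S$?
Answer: $1681$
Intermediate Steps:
$m{\left(J,S \right)} = 2$ ($m{\left(J,S \right)} = 2 - \left(S - S\right) = 2 - 0 = 2 + 0 = 2$)
$\left(-43 + m{\left(5,-6 \right)}\right)^{2} = \left(-43 + 2\right)^{2} = \left(-41\right)^{2} = 1681$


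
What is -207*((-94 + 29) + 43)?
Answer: 4554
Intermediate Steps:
-207*((-94 + 29) + 43) = -207*(-65 + 43) = -207*(-22) = 4554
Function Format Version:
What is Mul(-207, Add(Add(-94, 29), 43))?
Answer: 4554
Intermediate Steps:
Mul(-207, Add(Add(-94, 29), 43)) = Mul(-207, Add(-65, 43)) = Mul(-207, -22) = 4554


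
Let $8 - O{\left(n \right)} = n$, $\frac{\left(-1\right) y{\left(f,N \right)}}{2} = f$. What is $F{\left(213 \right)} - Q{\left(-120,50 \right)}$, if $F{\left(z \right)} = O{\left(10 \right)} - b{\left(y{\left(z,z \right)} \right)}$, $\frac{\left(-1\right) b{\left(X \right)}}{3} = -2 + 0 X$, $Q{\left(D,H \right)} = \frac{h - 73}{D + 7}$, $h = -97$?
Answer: $- \frac{1074}{113} \approx -9.5044$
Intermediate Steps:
$y{\left(f,N \right)} = - 2 f$
$Q{\left(D,H \right)} = - \frac{170}{7 + D}$ ($Q{\left(D,H \right)} = \frac{-97 - 73}{D + 7} = - \frac{170}{7 + D}$)
$b{\left(X \right)} = 6$ ($b{\left(X \right)} = - 3 \left(-2 + 0 X\right) = - 3 \left(-2 + 0\right) = \left(-3\right) \left(-2\right) = 6$)
$O{\left(n \right)} = 8 - n$
$F{\left(z \right)} = -8$ ($F{\left(z \right)} = \left(8 - 10\right) - 6 = -2 - 6 = -8$)
$F{\left(213 \right)} - Q{\left(-120,50 \right)} = -8 - - \frac{170}{7 - 120} = -8 - - \frac{170}{-113} = -8 - \left(-170\right) \left(- \frac{1}{113}\right) = -8 - \frac{170}{113} = - \frac{1074}{113}$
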